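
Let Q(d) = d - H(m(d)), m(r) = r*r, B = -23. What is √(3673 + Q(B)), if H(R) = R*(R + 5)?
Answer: 2*I*√69709 ≈ 528.05*I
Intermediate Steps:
m(r) = r²
H(R) = R*(5 + R)
Q(d) = d - d²*(5 + d²)
√(3673 + Q(B)) = √(3673 - 23*(1 - 1*(-23)³ - 5*(-23))) = √(3673 - 23*(1 - 1*(-12167) + 115)) = √(3673 - 23*(1 + 12167 + 115)) = √(3673 - 23*12283) = √(3673 - 282509) = √(-278836) = 2*I*√69709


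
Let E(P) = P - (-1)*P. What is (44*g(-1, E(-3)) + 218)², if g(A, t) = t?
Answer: 2116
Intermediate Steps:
E(P) = 2*P (E(P) = P + P = 2*P)
(44*g(-1, E(-3)) + 218)² = (44*(2*(-3)) + 218)² = (44*(-6) + 218)² = (-264 + 218)² = (-46)² = 2116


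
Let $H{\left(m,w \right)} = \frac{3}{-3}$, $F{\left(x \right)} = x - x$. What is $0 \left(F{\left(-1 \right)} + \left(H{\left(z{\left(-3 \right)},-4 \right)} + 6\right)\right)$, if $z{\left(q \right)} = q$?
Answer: $0$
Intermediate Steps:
$F{\left(x \right)} = 0$
$H{\left(m,w \right)} = -1$ ($H{\left(m,w \right)} = 3 \left(- \frac{1}{3}\right) = -1$)
$0 \left(F{\left(-1 \right)} + \left(H{\left(z{\left(-3 \right)},-4 \right)} + 6\right)\right) = 0 \left(0 + \left(-1 + 6\right)\right) = 0 \left(0 + 5\right) = 0 \cdot 5 = 0$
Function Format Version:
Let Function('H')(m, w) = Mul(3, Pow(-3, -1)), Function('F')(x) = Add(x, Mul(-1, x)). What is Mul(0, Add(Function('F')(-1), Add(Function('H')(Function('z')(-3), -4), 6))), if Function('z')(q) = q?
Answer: 0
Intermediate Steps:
Function('F')(x) = 0
Function('H')(m, w) = -1 (Function('H')(m, w) = Mul(3, Rational(-1, 3)) = -1)
Mul(0, Add(Function('F')(-1), Add(Function('H')(Function('z')(-3), -4), 6))) = Mul(0, Add(0, Add(-1, 6))) = Mul(0, Add(0, 5)) = Mul(0, 5) = 0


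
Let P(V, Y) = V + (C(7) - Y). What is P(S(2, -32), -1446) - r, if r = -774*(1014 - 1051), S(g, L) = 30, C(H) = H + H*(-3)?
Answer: -27176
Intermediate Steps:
C(H) = -2*H (C(H) = H - 3*H = -2*H)
r = 28638 (r = -774*(-37) = 28638)
P(V, Y) = -14 + V - Y (P(V, Y) = V + (-2*7 - Y) = V + (-14 - Y) = -14 + V - Y)
P(S(2, -32), -1446) - r = (-14 + 30 - 1*(-1446)) - 1*28638 = (-14 + 30 + 1446) - 28638 = 1462 - 28638 = -27176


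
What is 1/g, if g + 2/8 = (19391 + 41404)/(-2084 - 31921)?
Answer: -9068/18479 ≈ -0.49072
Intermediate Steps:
g = -18479/9068 (g = -¼ + (19391 + 41404)/(-2084 - 31921) = -¼ + 60795/(-34005) = -¼ + 60795*(-1/34005) = -¼ - 4053/2267 = -18479/9068 ≈ -2.0378)
1/g = 1/(-18479/9068) = -9068/18479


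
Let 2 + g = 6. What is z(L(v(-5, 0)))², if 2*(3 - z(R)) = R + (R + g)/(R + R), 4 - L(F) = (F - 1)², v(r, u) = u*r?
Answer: 121/144 ≈ 0.84028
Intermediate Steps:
g = 4 (g = -2 + 6 = 4)
v(r, u) = r*u
L(F) = 4 - (-1 + F)² (L(F) = 4 - (F - 1)² = 4 - (-1 + F)²)
z(R) = 3 - R/2 - (4 + R)/(4*R) (z(R) = 3 - (R + (R + 4)/(R + R))/2 = 3 - (R + (4 + R)/((2*R)))/2 = 3 - (R + (4 + R)*(1/(2*R)))/2 = 3 - (R + (4 + R)/(2*R))/2 = 3 + (-R/2 - (4 + R)/(4*R)) = 3 - R/2 - (4 + R)/(4*R))
z(L(v(-5, 0)))² = (11/4 - 1/(4 - (-1 - 5*0)²) - (4 - (-1 - 5*0)²)/2)² = (11/4 - 1/(4 - (-1 + 0)²) - (4 - (-1 + 0)²)/2)² = (11/4 - 1/(4 - 1*(-1)²) - (4 - 1*(-1)²)/2)² = (11/4 - 1/(4 - 1*1) - (4 - 1*1)/2)² = (11/4 - 1/(4 - 1) - (4 - 1)/2)² = (11/4 - 1/3 - ½*3)² = (11/4 - 1*⅓ - 3/2)² = (11/4 - ⅓ - 3/2)² = (11/12)² = 121/144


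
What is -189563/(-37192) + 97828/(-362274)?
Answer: 32517663643/6736847304 ≈ 4.8268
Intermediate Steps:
-189563/(-37192) + 97828/(-362274) = -189563*(-1/37192) + 97828*(-1/362274) = 189563/37192 - 48914/181137 = 32517663643/6736847304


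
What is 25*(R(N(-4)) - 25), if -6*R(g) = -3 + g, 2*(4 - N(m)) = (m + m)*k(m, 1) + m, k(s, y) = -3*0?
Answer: -1275/2 ≈ -637.50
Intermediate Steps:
k(s, y) = 0
N(m) = 4 - m/2 (N(m) = 4 - ((m + m)*0 + m)/2 = 4 - ((2*m)*0 + m)/2 = 4 - (0 + m)/2 = 4 - m/2)
R(g) = 1/2 - g/6 (R(g) = -(-3 + g)/6 = 1/2 - g/6)
25*(R(N(-4)) - 25) = 25*((1/2 - (4 - 1/2*(-4))/6) - 25) = 25*((1/2 - (4 + 2)/6) - 25) = 25*((1/2 - 1/6*6) - 25) = 25*((1/2 - 1) - 25) = 25*(-1/2 - 25) = 25*(-51/2) = -1275/2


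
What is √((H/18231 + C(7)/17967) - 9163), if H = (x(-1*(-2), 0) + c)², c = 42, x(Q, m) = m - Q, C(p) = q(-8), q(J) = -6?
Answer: I*√109235336542241644461/109185459 ≈ 95.723*I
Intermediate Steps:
C(p) = -6
H = 1600 (H = ((0 - (-1)*(-2)) + 42)² = ((0 - 1*2) + 42)² = ((0 - 2) + 42)² = (-2 + 42)² = 40² = 1600)
√((H/18231 + C(7)/17967) - 9163) = √((1600/18231 - 6/17967) - 9163) = √((1600*(1/18231) - 6*1/17967) - 9163) = √((1600/18231 - 2/5989) - 9163) = √(9545938/109185459 - 9163) = √(-1000456814879/109185459) = I*√109235336542241644461/109185459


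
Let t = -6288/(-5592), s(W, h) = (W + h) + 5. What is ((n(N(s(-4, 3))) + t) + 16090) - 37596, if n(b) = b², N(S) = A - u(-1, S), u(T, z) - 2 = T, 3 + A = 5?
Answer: -5010403/233 ≈ -21504.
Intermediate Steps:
A = 2 (A = -3 + 5 = 2)
u(T, z) = 2 + T
s(W, h) = 5 + W + h
N(S) = 1 (N(S) = 2 - (2 - 1) = 2 - 1*1 = 2 - 1 = 1)
t = 262/233 (t = -6288*(-1/5592) = 262/233 ≈ 1.1245)
((n(N(s(-4, 3))) + t) + 16090) - 37596 = ((1² + 262/233) + 16090) - 37596 = ((1 + 262/233) + 16090) - 37596 = (495/233 + 16090) - 37596 = 3749465/233 - 37596 = -5010403/233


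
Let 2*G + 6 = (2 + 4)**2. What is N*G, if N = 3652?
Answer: 54780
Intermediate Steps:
G = 15 (G = -3 + (2 + 4)**2/2 = -3 + (1/2)*6**2 = -3 + (1/2)*36 = -3 + 18 = 15)
N*G = 3652*15 = 54780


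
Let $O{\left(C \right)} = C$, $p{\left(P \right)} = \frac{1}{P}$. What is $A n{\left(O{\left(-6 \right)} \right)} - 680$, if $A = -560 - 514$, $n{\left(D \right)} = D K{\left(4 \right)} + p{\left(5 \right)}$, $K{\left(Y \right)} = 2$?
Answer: $\frac{59966}{5} \approx 11993.0$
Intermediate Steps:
$n{\left(D \right)} = \frac{1}{5} + 2 D$ ($n{\left(D \right)} = D 2 + \frac{1}{5} = 2 D + \frac{1}{5} = \frac{1}{5} + 2 D$)
$A = -1074$ ($A = -560 - 514 = -1074$)
$A n{\left(O{\left(-6 \right)} \right)} - 680 = - 1074 \left(\frac{1}{5} + 2 \left(-6\right)\right) - 680 = - 1074 \left(\frac{1}{5} - 12\right) - 680 = \left(-1074\right) \left(- \frac{59}{5}\right) - 680 = \frac{63366}{5} - 680 = \frac{59966}{5}$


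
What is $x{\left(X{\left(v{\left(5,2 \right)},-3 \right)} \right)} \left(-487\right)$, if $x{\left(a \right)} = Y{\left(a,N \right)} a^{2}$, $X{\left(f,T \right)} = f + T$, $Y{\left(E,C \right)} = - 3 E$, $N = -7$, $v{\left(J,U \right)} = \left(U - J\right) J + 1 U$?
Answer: $-5984256$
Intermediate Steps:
$v{\left(J,U \right)} = U + J \left(U - J\right)$ ($v{\left(J,U \right)} = J \left(U - J\right) + U = U + J \left(U - J\right)$)
$X{\left(f,T \right)} = T + f$
$x{\left(a \right)} = - 3 a^{3}$ ($x{\left(a \right)} = - 3 a a^{2} = - 3 a^{3}$)
$x{\left(X{\left(v{\left(5,2 \right)},-3 \right)} \right)} \left(-487\right) = - 3 \left(-3 + \left(2 - 5^{2} + 5 \cdot 2\right)\right)^{3} \left(-487\right) = - 3 \left(-3 + \left(2 - 25 + 10\right)\right)^{3} \left(-487\right) = - 3 \left(-3 - 13\right)^{3} \left(-487\right) = - 3 \left(-16\right)^{3} \left(-487\right) = \left(-3\right) \left(-4096\right) \left(-487\right) = 12288 \left(-487\right) = -5984256$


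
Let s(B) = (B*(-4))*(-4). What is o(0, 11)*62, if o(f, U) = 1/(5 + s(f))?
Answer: 62/5 ≈ 12.400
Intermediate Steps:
s(B) = 16*B (s(B) = -4*B*(-4) = 16*B)
o(f, U) = 1/(5 + 16*f)
o(0, 11)*62 = 62/(5 + 16*0) = 62/(5 + 0) = 62/5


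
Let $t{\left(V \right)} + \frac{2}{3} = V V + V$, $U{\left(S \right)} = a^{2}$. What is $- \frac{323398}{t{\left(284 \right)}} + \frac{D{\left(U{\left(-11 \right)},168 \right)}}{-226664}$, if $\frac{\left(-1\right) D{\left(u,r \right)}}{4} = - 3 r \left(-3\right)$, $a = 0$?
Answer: $- \frac{13652468097}{3439881197} \approx -3.9689$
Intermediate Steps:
$U{\left(S \right)} = 0$ ($U{\left(S \right)} = 0^{2} = 0$)
$t{\left(V \right)} = - \frac{2}{3} + V + V^{2}$ ($t{\left(V \right)} = - \frac{2}{3} + \left(V V + V\right) = - \frac{2}{3} + \left(V^{2} + V\right) = - \frac{2}{3} + \left(V + V^{2}\right) = - \frac{2}{3} + V + V^{2}$)
$D{\left(u,r \right)} = - 36 r$ ($D{\left(u,r \right)} = - 4 - 3 r \left(-3\right) = - 4 \cdot 9 r = - 36 r$)
$- \frac{323398}{t{\left(284 \right)}} + \frac{D{\left(U{\left(-11 \right)},168 \right)}}{-226664} = - \frac{323398}{- \frac{2}{3} + 284 + 284^{2}} + \frac{\left(-36\right) 168}{-226664} = - \frac{323398}{- \frac{2}{3} + 284 + 80656} - - \frac{756}{28333} = - \frac{323398}{\frac{242818}{3}} + \frac{756}{28333} = \left(-323398\right) \frac{3}{242818} + \frac{756}{28333} = - \frac{485097}{121409} + \frac{756}{28333} = - \frac{13652468097}{3439881197}$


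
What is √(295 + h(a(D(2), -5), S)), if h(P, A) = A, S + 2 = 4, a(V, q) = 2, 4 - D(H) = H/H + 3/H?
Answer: 3*√33 ≈ 17.234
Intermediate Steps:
D(H) = 3 - 3/H (D(H) = 4 - (H/H + 3/H) = 4 - (1 + 3/H) = 4 + (-1 - 3/H) = 3 - 3/H)
S = 2 (S = -2 + 4 = 2)
√(295 + h(a(D(2), -5), S)) = √(295 + 2) = √297 = 3*√33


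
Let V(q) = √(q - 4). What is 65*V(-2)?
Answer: 65*I*√6 ≈ 159.22*I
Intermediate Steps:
V(q) = √(-4 + q)
65*V(-2) = 65*√(-4 - 2) = 65*√(-6) = 65*(I*√6) = 65*I*√6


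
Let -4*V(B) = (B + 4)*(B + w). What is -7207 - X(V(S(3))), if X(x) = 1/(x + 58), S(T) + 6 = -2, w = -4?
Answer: -331523/46 ≈ -7207.0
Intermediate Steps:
S(T) = -8 (S(T) = -6 - 2 = -8)
V(B) = -(-4 + B)*(4 + B)/4 (V(B) = -(B + 4)*(B - 4)/4 = -(4 + B)*(-4 + B)/4 = -(-4 + B)*(4 + B)/4)
X(x) = 1/(58 + x)
-7207 - X(V(S(3))) = -7207 - 1/(58 + (4 - ¼*(-8)²)) = -7207 - 1/(58 + (4 - ¼*64)) = -7207 - 1/(58 + (4 - 16)) = -7207 - 1/(58 - 12) = -7207 - 1/46 = -331523/46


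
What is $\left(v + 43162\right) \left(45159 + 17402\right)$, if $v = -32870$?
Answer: $643877812$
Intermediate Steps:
$\left(v + 43162\right) \left(45159 + 17402\right) = \left(-32870 + 43162\right) \left(45159 + 17402\right) = 10292 \cdot 62561 = 643877812$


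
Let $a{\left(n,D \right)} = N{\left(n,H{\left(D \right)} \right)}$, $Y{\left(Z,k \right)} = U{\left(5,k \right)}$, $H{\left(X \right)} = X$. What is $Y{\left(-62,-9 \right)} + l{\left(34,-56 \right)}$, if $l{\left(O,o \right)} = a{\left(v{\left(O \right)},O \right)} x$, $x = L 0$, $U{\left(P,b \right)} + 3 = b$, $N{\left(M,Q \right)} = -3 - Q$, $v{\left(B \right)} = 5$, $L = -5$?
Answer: $-12$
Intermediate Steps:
$U{\left(P,b \right)} = -3 + b$
$Y{\left(Z,k \right)} = -3 + k$
$a{\left(n,D \right)} = -3 - D$
$x = 0$ ($x = \left(-5\right) 0 = 0$)
$l{\left(O,o \right)} = 0$ ($l{\left(O,o \right)} = \left(-3 - O\right) 0 = 0$)
$Y{\left(-62,-9 \right)} + l{\left(34,-56 \right)} = \left(-3 - 9\right) + 0 = -12 + 0 = -12$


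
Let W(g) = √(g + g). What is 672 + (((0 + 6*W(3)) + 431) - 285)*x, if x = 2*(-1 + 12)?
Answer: 3884 + 132*√6 ≈ 4207.3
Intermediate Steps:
W(g) = √2*√g (W(g) = √(2*g) = √2*√g)
x = 22 (x = 2*11 = 22)
672 + (((0 + 6*W(3)) + 431) - 285)*x = 672 + (((0 + 6*(√2*√3)) + 431) - 285)*22 = 672 + (((0 + 6*√6) + 431) - 285)*22 = 672 + ((6*√6 + 431) - 285)*22 = 672 + ((431 + 6*√6) - 285)*22 = 672 + (146 + 6*√6)*22 = 672 + (3212 + 132*√6) = 3884 + 132*√6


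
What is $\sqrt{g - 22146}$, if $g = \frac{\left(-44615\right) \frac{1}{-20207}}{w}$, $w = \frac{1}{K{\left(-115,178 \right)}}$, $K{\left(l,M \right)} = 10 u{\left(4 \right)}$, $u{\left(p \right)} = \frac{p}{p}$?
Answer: $\frac{2 i \sqrt{18664674506}}{1837} \approx 148.74 i$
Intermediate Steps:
$u{\left(p \right)} = 1$
$K{\left(l,M \right)} = 10$ ($K{\left(l,M \right)} = 10 \cdot 1 = 10$)
$w = \frac{1}{10} \approx 0.1$
$g = \frac{446150}{20207}$ ($g = - \frac{44615}{-20207} \frac{1}{\frac{1}{10}} = \left(-44615\right) \left(- \frac{1}{20207}\right) 10 = \frac{44615}{20207} \cdot 10 = \frac{446150}{20207} \approx 22.079$)
$\sqrt{g - 22146} = \sqrt{\frac{446150}{20207} - 22146} = \sqrt{- \frac{447058072}{20207}} = \frac{2 i \sqrt{18664674506}}{1837}$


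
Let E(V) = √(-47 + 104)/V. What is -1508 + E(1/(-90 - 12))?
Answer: -1508 - 102*√57 ≈ -2278.1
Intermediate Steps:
E(V) = √57/V
-1508 + E(1/(-90 - 12)) = -1508 + √57/(1/(-90 - 12)) = -1508 + √57/(1/(-102)) = -1508 + √57/(-1/102) = -1508 + √57*(-102) = -1508 - 102*√57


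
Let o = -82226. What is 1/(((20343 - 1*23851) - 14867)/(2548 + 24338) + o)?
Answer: -8962/736915537 ≈ -1.2162e-5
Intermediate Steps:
1/(((20343 - 1*23851) - 14867)/(2548 + 24338) + o) = 1/(((20343 - 1*23851) - 14867)/(2548 + 24338) - 82226) = 1/(((20343 - 23851) - 14867)/26886 - 82226) = 1/((-3508 - 14867)*(1/26886) - 82226) = 1/(-18375*1/26886 - 82226) = 1/(-6125/8962 - 82226) = 1/(-736915537/8962) = -8962/736915537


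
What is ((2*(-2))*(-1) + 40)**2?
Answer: 1936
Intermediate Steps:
((2*(-2))*(-1) + 40)**2 = (-4*(-1) + 40)**2 = (4 + 40)**2 = 44**2 = 1936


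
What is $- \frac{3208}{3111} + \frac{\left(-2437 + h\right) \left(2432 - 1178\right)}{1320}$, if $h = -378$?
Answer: $- \frac{33291199}{12444} \approx -2675.3$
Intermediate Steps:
$- \frac{3208}{3111} + \frac{\left(-2437 + h\right) \left(2432 - 1178\right)}{1320} = - \frac{3208}{3111} + \frac{\left(-2437 - 378\right) \left(2432 - 1178\right)}{1320} = \left(-3208\right) \frac{1}{3111} + \left(-2815\right) 1254 \cdot \frac{1}{1320} = - \frac{3208}{3111} - \frac{10697}{4} = - \frac{33291199}{12444}$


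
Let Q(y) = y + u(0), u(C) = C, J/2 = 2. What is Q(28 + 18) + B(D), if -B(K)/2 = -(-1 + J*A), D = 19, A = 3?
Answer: 68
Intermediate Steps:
J = 4 (J = 2*2 = 4)
Q(y) = y (Q(y) = y + 0 = y)
B(K) = 22 (B(K) = -(-2)*(-1 + 4*3) = -(-2)*(-1 + 12) = -(-2)*11 = -2*(-11) = 22)
Q(28 + 18) + B(D) = (28 + 18) + 22 = 46 + 22 = 68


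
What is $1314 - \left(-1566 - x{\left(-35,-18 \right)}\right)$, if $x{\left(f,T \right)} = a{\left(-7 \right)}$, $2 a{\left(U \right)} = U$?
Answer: $\frac{5753}{2} \approx 2876.5$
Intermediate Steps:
$a{\left(U \right)} = \frac{U}{2}$
$x{\left(f,T \right)} = - \frac{7}{2}$ ($x{\left(f,T \right)} = \frac{1}{2} \left(-7\right) = - \frac{7}{2}$)
$1314 - \left(-1566 - x{\left(-35,-18 \right)}\right) = 1314 - \left(-1566 - - \frac{7}{2}\right) = 1314 - \left(-1566 + \frac{7}{2}\right) = 1314 - - \frac{3125}{2} = 1314 + \frac{3125}{2} = \frac{5753}{2}$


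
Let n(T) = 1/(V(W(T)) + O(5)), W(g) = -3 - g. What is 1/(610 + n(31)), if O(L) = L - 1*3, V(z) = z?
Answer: 32/19519 ≈ 0.0016394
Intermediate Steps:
O(L) = -3 + L (O(L) = L - 3 = -3 + L)
n(T) = 1/(-1 - T) (n(T) = 1/((-3 - T) + (-3 + 5)) = 1/((-3 - T) + 2) = 1/(-1 - T))
1/(610 + n(31)) = 1/(610 - 1/(1 + 31)) = 1/(610 - 1/32) = 1/(19519/32) = 32/19519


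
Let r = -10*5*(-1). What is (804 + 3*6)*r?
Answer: 41100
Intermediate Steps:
r = 50 (r = -50*(-1) = 50)
(804 + 3*6)*r = (804 + 3*6)*50 = (804 + 18)*50 = 822*50 = 41100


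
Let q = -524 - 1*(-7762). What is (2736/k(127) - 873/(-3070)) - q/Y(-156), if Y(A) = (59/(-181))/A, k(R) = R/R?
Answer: -626926932573/181130 ≈ -3.4612e+6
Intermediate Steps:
k(R) = 1
q = 7238 (q = -524 + 7762 = 7238)
Y(A) = -59/(181*A) (Y(A) = (59*(-1/181))/A = -59/(181*A))
(2736/k(127) - 873/(-3070)) - q/Y(-156) = (2736/1 - 873/(-3070)) - 7238/((-59/181/(-156))) = (2736*1 - 873*(-1/3070)) - 7238/((-59/181*(-1/156))) = (2736 + 873/3070) - 7238/59/28236 = 8400393/3070 - 7238*28236/59 = 8400393/3070 - 1*204372168/59 = 8400393/3070 - 204372168/59 = -626926932573/181130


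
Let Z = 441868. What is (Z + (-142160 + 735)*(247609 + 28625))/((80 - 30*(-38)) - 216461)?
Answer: 39065951582/215241 ≈ 1.8150e+5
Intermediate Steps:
(Z + (-142160 + 735)*(247609 + 28625))/((80 - 30*(-38)) - 216461) = (441868 + (-142160 + 735)*(247609 + 28625))/((80 - 30*(-38)) - 216461) = (441868 - 141425*276234)/((80 + 1140) - 216461) = (441868 - 39066393450)/(1220 - 216461) = -39065951582/(-215241) = -39065951582*(-1/215241) = 39065951582/215241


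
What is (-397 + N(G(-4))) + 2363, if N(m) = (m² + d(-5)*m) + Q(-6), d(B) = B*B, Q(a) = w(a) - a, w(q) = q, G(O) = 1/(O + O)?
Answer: 125625/64 ≈ 1962.9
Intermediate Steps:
G(O) = 1/(2*O)
Q(a) = 0 (Q(a) = a - a = 0)
d(B) = B²
N(m) = m² + 25*m (N(m) = (m² + (-5)²*m) + 0 = (m² + 25*m) + 0 = m² + 25*m)
(-397 + N(G(-4))) + 2363 = (-397 + ((½)/(-4))*(25 + (½)/(-4))) + 2363 = (-397 + ((½)*(-¼))*(25 + (½)*(-¼))) + 2363 = (-397 - (25 - ⅛)/8) + 2363 = (-397 - ⅛*199/8) + 2363 = (-397 - 199/64) + 2363 = -25607/64 + 2363 = 125625/64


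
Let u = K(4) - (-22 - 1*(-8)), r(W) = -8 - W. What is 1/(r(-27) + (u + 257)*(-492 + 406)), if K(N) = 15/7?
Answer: -7/164299 ≈ -4.2605e-5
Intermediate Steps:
K(N) = 15/7 (K(N) = 15*(1/7) = 15/7)
u = 113/7 (u = 15/7 - (-22 - 1*(-8)) = 15/7 - (-22 + 8) = 15/7 - 1*(-14) = 15/7 + 14 = 113/7 ≈ 16.143)
1/(r(-27) + (u + 257)*(-492 + 406)) = 1/((-8 - 1*(-27)) + (113/7 + 257)*(-492 + 406)) = 1/((-8 + 27) + (1912/7)*(-86)) = 1/(19 - 164432/7) = 1/(-164299/7) = -7/164299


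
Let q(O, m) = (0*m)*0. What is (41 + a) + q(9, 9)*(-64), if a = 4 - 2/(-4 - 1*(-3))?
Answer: 47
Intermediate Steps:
q(O, m) = 0 (q(O, m) = 0*0 = 0)
a = 6 (a = 4 - 2/(-4 + 3) = 4 - 2/(-1) = 4 - 1*(-2) = 4 + 2 = 6)
(41 + a) + q(9, 9)*(-64) = (41 + 6) + 0*(-64) = 47 + 0 = 47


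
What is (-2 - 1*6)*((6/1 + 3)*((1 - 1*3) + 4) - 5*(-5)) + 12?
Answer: -332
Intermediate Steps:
(-2 - 1*6)*((6/1 + 3)*((1 - 1*3) + 4) - 5*(-5)) + 12 = (-2 - 6)*((6*1 + 3)*((1 - 3) + 4) + 25) + 12 = -8*((6 + 3)*(-2 + 4) + 25) + 12 = -8*(9*2 + 25) + 12 = -8*(18 + 25) + 12 = -8*43 + 12 = -344 + 12 = -332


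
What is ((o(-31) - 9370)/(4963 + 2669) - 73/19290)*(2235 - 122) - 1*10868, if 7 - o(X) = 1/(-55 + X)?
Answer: -28420296044863/2110171680 ≈ -13468.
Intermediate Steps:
o(X) = 7 - 1/(-55 + X)
((o(-31) - 9370)/(4963 + 2669) - 73/19290)*(2235 - 122) - 1*10868 = (((-386 + 7*(-31))/(-55 - 31) - 9370)/(4963 + 2669) - 73/19290)*(2235 - 122) - 1*10868 = (((-386 - 217)/(-86) - 9370)/7632 - 73*1/19290)*2113 - 10868 = ((-1/86*(-603) - 9370)*(1/7632) - 73/19290)*2113 - 10868 = ((603/86 - 9370)*(1/7632) - 73/19290)*2113 - 10868 = (-805217/86*1/7632 - 73/19290)*2113 - 10868 = (-805217/656352 - 73/19290)*2113 - 10868 = -2596758271/2110171680*2113 - 10868 = -5486950226623/2110171680 - 10868 = -28420296044863/2110171680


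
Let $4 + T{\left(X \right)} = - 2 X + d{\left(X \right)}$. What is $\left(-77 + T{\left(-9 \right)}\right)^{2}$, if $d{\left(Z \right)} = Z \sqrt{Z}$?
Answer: $3240 + 3402 i \approx 3240.0 + 3402.0 i$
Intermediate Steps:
$d{\left(Z \right)} = Z^{\frac{3}{2}}$
$T{\left(X \right)} = -4 + X^{\frac{3}{2}} - 2 X$ ($T{\left(X \right)} = -4 + \left(- 2 X + X^{\frac{3}{2}}\right) = -4 + \left(X^{\frac{3}{2}} - 2 X\right) = -4 + X^{\frac{3}{2}} - 2 X$)
$\left(-77 + T{\left(-9 \right)}\right)^{2} = \left(-77 - \left(-14 + 27 i\right)\right)^{2} = \left(-77 + \left(14 - 27 i\right)\right)^{2} = \left(-63 - 27 i\right)^{2}$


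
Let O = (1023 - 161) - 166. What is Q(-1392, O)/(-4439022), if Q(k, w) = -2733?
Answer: 911/1479674 ≈ 0.00061568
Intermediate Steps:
O = 696 (O = 862 - 166 = 696)
Q(-1392, O)/(-4439022) = -2733/(-4439022) = -2733*(-1/4439022) = 911/1479674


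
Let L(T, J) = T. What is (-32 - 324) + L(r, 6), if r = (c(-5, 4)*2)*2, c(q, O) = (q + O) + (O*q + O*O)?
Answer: -376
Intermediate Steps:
c(q, O) = O + q + O**2 + O*q (c(q, O) = (O + q) + (O*q + O**2) = (O + q) + (O**2 + O*q) = O + q + O**2 + O*q)
r = -20 (r = ((4 - 5 + 4**2 + 4*(-5))*2)*2 = ((4 - 5 + 16 - 20)*2)*2 = -5*2*2 = -10*2 = -20)
(-32 - 324) + L(r, 6) = (-32 - 324) - 20 = -356 - 20 = -376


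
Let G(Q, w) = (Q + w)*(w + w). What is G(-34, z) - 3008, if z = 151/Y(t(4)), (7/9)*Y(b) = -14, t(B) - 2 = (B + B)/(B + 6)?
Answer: -372083/162 ≈ -2296.8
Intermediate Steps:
t(B) = 2 + 2*B/(6 + B) (t(B) = 2 + (B + B)/(B + 6) = 2 + (2*B)/(6 + B) = 2 + 2*B/(6 + B))
Y(b) = -18 (Y(b) = (9/7)*(-14) = -18)
z = -151/18 (z = 151/(-18) = 151*(-1/18) = -151/18 ≈ -8.3889)
G(Q, w) = 2*w*(Q + w) (G(Q, w) = (Q + w)*(2*w) = 2*w*(Q + w))
G(-34, z) - 3008 = 2*(-151/18)*(-34 - 151/18) - 3008 = 2*(-151/18)*(-763/18) - 3008 = 115213/162 - 3008 = -372083/162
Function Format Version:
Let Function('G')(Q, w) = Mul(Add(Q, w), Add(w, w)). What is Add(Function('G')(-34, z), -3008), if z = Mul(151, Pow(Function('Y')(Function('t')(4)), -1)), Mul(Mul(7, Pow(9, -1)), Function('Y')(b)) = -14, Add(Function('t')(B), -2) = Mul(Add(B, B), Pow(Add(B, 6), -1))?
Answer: Rational(-372083, 162) ≈ -2296.8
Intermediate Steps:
Function('t')(B) = Add(2, Mul(2, B, Pow(Add(6, B), -1))) (Function('t')(B) = Add(2, Mul(Add(B, B), Pow(Add(B, 6), -1))) = Add(2, Mul(Mul(2, B), Pow(Add(6, B), -1))) = Add(2, Mul(2, B, Pow(Add(6, B), -1))))
Function('Y')(b) = -18 (Function('Y')(b) = Mul(Rational(9, 7), -14) = -18)
z = Rational(-151, 18) (z = Mul(151, Pow(-18, -1)) = Mul(151, Rational(-1, 18)) = Rational(-151, 18) ≈ -8.3889)
Function('G')(Q, w) = Mul(2, w, Add(Q, w)) (Function('G')(Q, w) = Mul(Add(Q, w), Mul(2, w)) = Mul(2, w, Add(Q, w)))
Add(Function('G')(-34, z), -3008) = Add(Mul(2, Rational(-151, 18), Add(-34, Rational(-151, 18))), -3008) = Add(Mul(2, Rational(-151, 18), Rational(-763, 18)), -3008) = Add(Rational(115213, 162), -3008) = Rational(-372083, 162)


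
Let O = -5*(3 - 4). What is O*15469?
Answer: 77345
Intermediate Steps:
O = 5 (O = -5*(-1) = 5)
O*15469 = 5*15469 = 77345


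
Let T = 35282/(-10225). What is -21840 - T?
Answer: -223278718/10225 ≈ -21837.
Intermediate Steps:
T = -35282/10225 (T = 35282*(-1/10225) = -35282/10225 ≈ -3.4506)
-21840 - T = -21840 - 1*(-35282/10225) = -21840 + 35282/10225 = -223278718/10225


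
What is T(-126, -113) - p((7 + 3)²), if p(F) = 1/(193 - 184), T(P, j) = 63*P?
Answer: -71443/9 ≈ -7938.1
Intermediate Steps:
p(F) = ⅑ (p(F) = 1/9 = ⅑)
T(-126, -113) - p((7 + 3)²) = 63*(-126) - 1*⅑ = -7938 - ⅑ = -71443/9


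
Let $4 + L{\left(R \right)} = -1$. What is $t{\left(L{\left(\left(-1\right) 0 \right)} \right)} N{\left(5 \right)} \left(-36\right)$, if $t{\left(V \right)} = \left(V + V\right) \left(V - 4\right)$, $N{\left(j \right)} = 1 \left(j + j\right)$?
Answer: $-32400$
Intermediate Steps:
$L{\left(R \right)} = -5$ ($L{\left(R \right)} = -4 - 1 = -5$)
$N{\left(j \right)} = 2 j$ ($N{\left(j \right)} = 1 \cdot 2 j = 2 j$)
$t{\left(V \right)} = 2 V \left(-4 + V\right)$
$t{\left(L{\left(\left(-1\right) 0 \right)} \right)} N{\left(5 \right)} \left(-36\right) = 2 \left(-5\right) \left(-4 - 5\right) 2 \cdot 5 \left(-36\right) = 2 \left(-5\right) \left(-9\right) 10 \left(-36\right) = 90 \cdot 10 \left(-36\right) = 900 \left(-36\right) = -32400$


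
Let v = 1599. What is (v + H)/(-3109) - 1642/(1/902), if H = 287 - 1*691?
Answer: -4604691351/3109 ≈ -1.4811e+6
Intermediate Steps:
H = -404 (H = 287 - 691 = -404)
(v + H)/(-3109) - 1642/(1/902) = (1599 - 404)/(-3109) - 1642/(1/902) = 1195*(-1/3109) - 1642/1/902 = -1195/3109 - 1642*902 = -1195/3109 - 1481084 = -4604691351/3109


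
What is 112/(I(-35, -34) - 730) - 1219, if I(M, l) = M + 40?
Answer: -883887/725 ≈ -1219.2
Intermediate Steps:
I(M, l) = 40 + M
112/(I(-35, -34) - 730) - 1219 = 112/((40 - 35) - 730) - 1219 = 112/(5 - 730) - 1219 = 112/(-725) - 1219 = 112*(-1/725) - 1219 = -112/725 - 1219 = -883887/725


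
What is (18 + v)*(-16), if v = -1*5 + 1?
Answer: -224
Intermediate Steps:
v = -4 (v = -5 + 1 = -4)
(18 + v)*(-16) = (18 - 4)*(-16) = 14*(-16) = -224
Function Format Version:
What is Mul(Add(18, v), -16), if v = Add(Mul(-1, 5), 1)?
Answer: -224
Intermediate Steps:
v = -4 (v = Add(-5, 1) = -4)
Mul(Add(18, v), -16) = Mul(Add(18, -4), -16) = Mul(14, -16) = -224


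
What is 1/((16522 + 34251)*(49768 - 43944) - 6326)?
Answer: 1/295695626 ≈ 3.3819e-9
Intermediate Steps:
1/((16522 + 34251)*(49768 - 43944) - 6326) = 1/(50773*5824 - 6326) = 1/(295701952 - 6326) = 1/295695626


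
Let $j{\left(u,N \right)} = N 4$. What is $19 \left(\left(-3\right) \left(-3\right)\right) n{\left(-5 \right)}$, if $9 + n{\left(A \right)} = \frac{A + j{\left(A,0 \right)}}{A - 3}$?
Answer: $- \frac{11457}{8} \approx -1432.1$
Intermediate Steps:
$j{\left(u,N \right)} = 4 N$
$n{\left(A \right)} = -9 + \frac{A}{-3 + A}$ ($n{\left(A \right)} = -9 + \frac{A + 4 \cdot 0}{A - 3} = -9 + \frac{A + 0}{-3 + A} = -9 + \frac{A}{-3 + A}$)
$19 \left(\left(-3\right) \left(-3\right)\right) n{\left(-5 \right)} = 19 \left(\left(-3\right) \left(-3\right)\right) \frac{27 - -40}{-3 - 5} = 19 \cdot 9 \frac{27 + 40}{-8} = 171 \left(\left(- \frac{1}{8}\right) 67\right) = 171 \left(- \frac{67}{8}\right) = - \frac{11457}{8}$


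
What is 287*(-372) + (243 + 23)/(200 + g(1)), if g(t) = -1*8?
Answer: -10249211/96 ≈ -1.0676e+5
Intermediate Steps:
g(t) = -8
287*(-372) + (243 + 23)/(200 + g(1)) = 287*(-372) + (243 + 23)/(200 - 8) = -106764 + 266/192 = -106764 + 266*(1/192) = -106764 + 133/96 = -10249211/96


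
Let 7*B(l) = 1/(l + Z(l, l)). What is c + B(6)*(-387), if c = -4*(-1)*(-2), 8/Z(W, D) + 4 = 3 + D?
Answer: -4063/266 ≈ -15.274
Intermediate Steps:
Z(W, D) = 8/(-1 + D) (Z(W, D) = 8/(-4 + (3 + D)) = 8/(-1 + D))
B(l) = 1/(7*(l + 8/(-1 + l)))
c = -8 (c = 4*(-2) = -8)
c + B(6)*(-387) = -8 + ((-1 + 6)/(7*(8 + 6*(-1 + 6))))*(-387) = -8 + ((⅐)*5/(8 + 6*5))*(-387) = -8 + ((⅐)*5/(8 + 30))*(-387) = -8 + ((⅐)*5/38)*(-387) = -8 + ((⅐)*(1/38)*5)*(-387) = -8 + (5/266)*(-387) = -8 - 1935/266 = -4063/266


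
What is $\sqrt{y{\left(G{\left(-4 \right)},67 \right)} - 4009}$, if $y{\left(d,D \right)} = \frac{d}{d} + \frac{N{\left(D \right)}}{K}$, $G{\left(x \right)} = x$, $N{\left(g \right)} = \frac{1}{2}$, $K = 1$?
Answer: $\frac{i \sqrt{16030}}{2} \approx 63.305 i$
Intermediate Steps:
$N{\left(g \right)} = \frac{1}{2}$
$y{\left(d,D \right)} = \frac{3}{2}$ ($y{\left(d,D \right)} = \frac{d}{d} + \frac{1}{2 \cdot 1} = 1 + \frac{1}{2} \cdot 1 = 1 + \frac{1}{2} = \frac{3}{2}$)
$\sqrt{y{\left(G{\left(-4 \right)},67 \right)} - 4009} = \sqrt{\frac{3}{2} - 4009} = \sqrt{- \frac{8015}{2}} = \frac{i \sqrt{16030}}{2}$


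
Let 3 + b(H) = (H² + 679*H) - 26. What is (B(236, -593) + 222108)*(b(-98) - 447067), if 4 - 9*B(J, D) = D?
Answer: -335950253782/3 ≈ -1.1198e+11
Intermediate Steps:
b(H) = -29 + H² + 679*H (b(H) = -3 + ((H² + 679*H) - 26) = -3 + (-26 + H² + 679*H) = -29 + H² + 679*H)
B(J, D) = 4/9 - D/9
(B(236, -593) + 222108)*(b(-98) - 447067) = ((4/9 - ⅑*(-593)) + 222108)*((-29 + (-98)² + 679*(-98)) - 447067) = ((4/9 + 593/9) + 222108)*((-29 + 9604 - 66542) - 447067) = (199/3 + 222108)*(-56967 - 447067) = (666523/3)*(-504034) = -335950253782/3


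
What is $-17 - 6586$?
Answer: $-6603$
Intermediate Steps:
$-17 - 6586 = -6603$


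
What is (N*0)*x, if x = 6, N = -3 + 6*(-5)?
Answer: 0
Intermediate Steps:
N = -33 (N = -3 - 30 = -33)
(N*0)*x = -33*0*6 = 0*6 = 0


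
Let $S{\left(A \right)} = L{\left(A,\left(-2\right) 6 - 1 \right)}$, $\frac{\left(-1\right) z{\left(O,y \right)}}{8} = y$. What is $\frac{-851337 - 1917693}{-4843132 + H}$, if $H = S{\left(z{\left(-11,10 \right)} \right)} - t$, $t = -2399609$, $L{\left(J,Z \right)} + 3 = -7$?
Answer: $\frac{923010}{814511} \approx 1.1332$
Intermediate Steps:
$z{\left(O,y \right)} = - 8 y$
$L{\left(J,Z \right)} = -10$ ($L{\left(J,Z \right)} = -3 - 7 = -10$)
$S{\left(A \right)} = -10$
$H = 2399599$ ($H = -10 - -2399609 = -10 + 2399609 = 2399599$)
$\frac{-851337 - 1917693}{-4843132 + H} = \frac{-851337 - 1917693}{-4843132 + 2399599} = - \frac{2769030}{-2443533} = \left(-2769030\right) \left(- \frac{1}{2443533}\right) = \frac{923010}{814511}$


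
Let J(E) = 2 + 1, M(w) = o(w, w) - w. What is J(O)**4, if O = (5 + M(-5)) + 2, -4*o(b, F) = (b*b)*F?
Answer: 81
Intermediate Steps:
o(b, F) = -F*b**2/4 (o(b, F) = -b*b*F/4 = -b**2*F/4 = -F*b**2/4)
M(w) = -w - w**3/4 (M(w) = -w*w**2/4 - w = -w**3/4 - w = -w - w**3/4)
O = 173/4 (O = (5 + (-1*(-5) - 1/4*(-5)**3)) + 2 = (5 + (5 - 1/4*(-125))) + 2 = (5 + (5 + 125/4)) + 2 = (5 + 145/4) + 2 = 165/4 + 2 = 173/4 ≈ 43.250)
J(E) = 3
J(O)**4 = 3**4 = 81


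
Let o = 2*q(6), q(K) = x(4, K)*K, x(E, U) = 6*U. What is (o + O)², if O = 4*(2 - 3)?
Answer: 183184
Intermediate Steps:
q(K) = 6*K² (q(K) = (6*K)*K = 6*K²)
O = -4 (O = 4*(-1) = -4)
o = 432 (o = 2*(6*6²) = 2*(6*36) = 2*216 = 432)
(o + O)² = (432 - 4)² = 428² = 183184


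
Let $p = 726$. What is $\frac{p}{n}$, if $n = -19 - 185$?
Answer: $- \frac{121}{34} \approx -3.5588$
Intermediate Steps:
$n = -204$ ($n = -19 - 185 = -204$)
$\frac{p}{n} = \frac{726}{-204} = 726 \left(- \frac{1}{204}\right) = - \frac{121}{34}$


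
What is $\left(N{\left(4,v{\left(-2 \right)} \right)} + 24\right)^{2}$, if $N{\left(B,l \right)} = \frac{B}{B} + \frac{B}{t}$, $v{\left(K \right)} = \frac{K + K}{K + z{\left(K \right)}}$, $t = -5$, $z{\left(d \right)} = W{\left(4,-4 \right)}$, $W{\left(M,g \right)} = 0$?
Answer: $\frac{14641}{25} \approx 585.64$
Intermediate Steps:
$z{\left(d \right)} = 0$
$v{\left(K \right)} = 2$ ($v{\left(K \right)} = \frac{K + K}{K + 0} = \frac{2 K}{K} = 2$)
$N{\left(B,l \right)} = 1 - \frac{B}{5}$ ($N{\left(B,l \right)} = \frac{B}{B} + \frac{B}{-5} = 1 + B \left(- \frac{1}{5}\right) = 1 - \frac{B}{5}$)
$\left(N{\left(4,v{\left(-2 \right)} \right)} + 24\right)^{2} = \left(\left(1 - \frac{4}{5}\right) + 24\right)^{2} = \left(\frac{1}{5} + 24\right)^{2} = \left(\frac{121}{5}\right)^{2} = \frac{14641}{25}$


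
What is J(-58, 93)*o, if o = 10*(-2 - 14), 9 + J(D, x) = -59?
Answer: 10880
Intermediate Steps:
J(D, x) = -68 (J(D, x) = -9 - 59 = -68)
o = -160 (o = 10*(-16) = -160)
J(-58, 93)*o = -68*(-160) = 10880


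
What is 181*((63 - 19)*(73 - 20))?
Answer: 422092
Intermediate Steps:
181*((63 - 19)*(73 - 20)) = 181*(44*53) = 181*2332 = 422092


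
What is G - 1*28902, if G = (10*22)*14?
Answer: -25822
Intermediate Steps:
G = 3080 (G = 220*14 = 3080)
G - 1*28902 = 3080 - 1*28902 = 3080 - 28902 = -25822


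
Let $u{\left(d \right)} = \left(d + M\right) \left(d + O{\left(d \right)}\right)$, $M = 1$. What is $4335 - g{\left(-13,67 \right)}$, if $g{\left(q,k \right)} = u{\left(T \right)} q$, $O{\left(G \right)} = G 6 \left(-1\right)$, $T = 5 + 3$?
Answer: $-345$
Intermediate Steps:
$T = 8$
$O{\left(G \right)} = - 6 G$ ($O{\left(G \right)} = 6 G \left(-1\right) = - 6 G$)
$u{\left(d \right)} = - 5 d \left(1 + d\right)$ ($u{\left(d \right)} = \left(d + 1\right) \left(d - 6 d\right) = \left(1 + d\right) \left(- 5 d\right) = - 5 d \left(1 + d\right)$)
$g{\left(q,k \right)} = - 360 q$ ($g{\left(q,k \right)} = 5 \cdot 8 \left(-1 - 8\right) q = 5 \cdot 8 \left(-9\right) q = - 360 q$)
$4335 - g{\left(-13,67 \right)} = 4335 - \left(-360\right) \left(-13\right) = 4335 - 4680 = -345$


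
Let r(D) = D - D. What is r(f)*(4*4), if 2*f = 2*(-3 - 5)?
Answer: 0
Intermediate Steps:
f = -8 (f = (2*(-3 - 5))/2 = (2*(-8))/2 = (½)*(-16) = -8)
r(D) = 0
r(f)*(4*4) = 0*(4*4) = 0*16 = 0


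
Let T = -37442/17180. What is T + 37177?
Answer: 319331709/8590 ≈ 37175.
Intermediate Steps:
T = -18721/8590 (T = -37442*1/17180 = -18721/8590 ≈ -2.1794)
T + 37177 = -18721/8590 + 37177 = 319331709/8590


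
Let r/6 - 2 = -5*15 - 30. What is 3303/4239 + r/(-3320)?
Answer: 754759/781860 ≈ 0.96534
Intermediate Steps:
r = -618 (r = 12 + 6*(-5*15 - 30) = 12 + 6*(-75 - 30) = 12 + 6*(-105) = 12 - 630 = -618)
3303/4239 + r/(-3320) = 3303/4239 - 618/(-3320) = 3303*(1/4239) - 618*(-1/3320) = 367/471 + 309/1660 = 754759/781860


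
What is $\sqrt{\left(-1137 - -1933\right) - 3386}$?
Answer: $i \sqrt{2590} \approx 50.892 i$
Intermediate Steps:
$\sqrt{\left(-1137 - -1933\right) - 3386} = \sqrt{\left(-1137 + 1933\right) - 3386} = \sqrt{796 - 3386} = \sqrt{-2590} = i \sqrt{2590}$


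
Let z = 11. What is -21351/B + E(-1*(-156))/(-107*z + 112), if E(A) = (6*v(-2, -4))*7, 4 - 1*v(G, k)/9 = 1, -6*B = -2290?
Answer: -926865/16259 ≈ -57.006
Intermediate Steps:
B = 1145/3 (B = -1/6*(-2290) = 1145/3 ≈ 381.67)
v(G, k) = 27 (v(G, k) = 36 - 9*1 = 36 - 9 = 27)
E(A) = 1134 (E(A) = (6*27)*7 = 162*7 = 1134)
-21351/B + E(-1*(-156))/(-107*z + 112) = -21351/1145/3 + 1134/(-107*11 + 112) = -21351*3/1145 + 1134/(-1177 + 112) = -64053/1145 + 1134/(-1065) = -64053/1145 + 1134*(-1/1065) = -64053/1145 - 378/355 = -926865/16259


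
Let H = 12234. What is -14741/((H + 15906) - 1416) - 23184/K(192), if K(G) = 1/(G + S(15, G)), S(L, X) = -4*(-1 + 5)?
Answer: -109044196757/26724 ≈ -4.0804e+6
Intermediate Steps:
S(L, X) = -16 (S(L, X) = -4*4 = -16)
K(G) = 1/(-16 + G) (K(G) = 1/(G - 16) = 1/(-16 + G))
-14741/((H + 15906) - 1416) - 23184/K(192) = -14741/((12234 + 15906) - 1416) - 23184/(1/(-16 + 192)) = -14741/(28140 - 1416) - 23184/(1/176) = -14741/26724 - 23184/1/176 = -14741*1/26724 - 23184*176 = -14741/26724 - 4080384 = -109044196757/26724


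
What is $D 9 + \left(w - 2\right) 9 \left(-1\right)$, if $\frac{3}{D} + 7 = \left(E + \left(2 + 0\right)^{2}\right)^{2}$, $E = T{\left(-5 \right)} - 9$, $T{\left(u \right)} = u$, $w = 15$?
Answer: $- \frac{3618}{31} \approx -116.71$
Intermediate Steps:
$E = -14$ ($E = -5 - 9 = -14$)
$D = \frac{1}{31}$ ($D = \frac{3}{-7 + \left(-14 + \left(2 + 0\right)^{2}\right)^{2}} = \frac{3}{-7 + \left(-14 + 2^{2}\right)^{2}} = \frac{3}{-7 + \left(-14 + 4\right)^{2}} = \frac{3}{-7 + \left(-10\right)^{2}} = \frac{3}{-7 + 100} = \frac{3}{93} = 3 \cdot \frac{1}{93} = \frac{1}{31} \approx 0.032258$)
$D 9 + \left(w - 2\right) 9 \left(-1\right) = \frac{1}{31} \cdot 9 + \left(15 - 2\right) 9 \left(-1\right) = \frac{9}{31} + 13 \cdot 9 \left(-1\right) = \frac{9}{31} + 117 \left(-1\right) = \frac{9}{31} - 117 = - \frac{3618}{31}$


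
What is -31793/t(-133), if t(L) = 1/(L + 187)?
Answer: -1716822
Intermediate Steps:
t(L) = 1/(187 + L)
-31793/t(-133) = -31793/(1/(187 - 133)) = -31793/(1/54) = -31793/1/54 = -31793*54 = -1716822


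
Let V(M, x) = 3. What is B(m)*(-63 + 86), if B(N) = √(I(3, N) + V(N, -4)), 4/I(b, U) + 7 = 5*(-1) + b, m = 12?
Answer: 23*√23/3 ≈ 36.768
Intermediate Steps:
I(b, U) = 4/(-12 + b) (I(b, U) = 4/(-7 + (5*(-1) + b)) = 4/(-7 + (-5 + b)) = 4/(-12 + b))
B(N) = √23/3 (B(N) = √(4/(-12 + 3) + 3) = √(4/(-9) + 3) = √(4*(-⅑) + 3) = √(-4/9 + 3) = √(23/9) = √23/3)
B(m)*(-63 + 86) = (√23/3)*(-63 + 86) = (√23/3)*23 = 23*√23/3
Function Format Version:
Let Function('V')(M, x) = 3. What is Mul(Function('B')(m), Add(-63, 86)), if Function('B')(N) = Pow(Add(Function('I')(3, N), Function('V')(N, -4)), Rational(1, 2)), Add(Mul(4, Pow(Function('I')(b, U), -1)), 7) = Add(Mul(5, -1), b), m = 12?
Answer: Mul(Rational(23, 3), Pow(23, Rational(1, 2))) ≈ 36.768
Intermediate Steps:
Function('I')(b, U) = Mul(4, Pow(Add(-12, b), -1)) (Function('I')(b, U) = Mul(4, Pow(Add(-7, Add(Mul(5, -1), b)), -1)) = Mul(4, Pow(Add(-7, Add(-5, b)), -1)) = Mul(4, Pow(Add(-12, b), -1)))
Function('B')(N) = Mul(Rational(1, 3), Pow(23, Rational(1, 2))) (Function('B')(N) = Pow(Add(Mul(4, Pow(Add(-12, 3), -1)), 3), Rational(1, 2)) = Pow(Add(Mul(4, Pow(-9, -1)), 3), Rational(1, 2)) = Pow(Add(Mul(4, Rational(-1, 9)), 3), Rational(1, 2)) = Pow(Add(Rational(-4, 9), 3), Rational(1, 2)) = Pow(Rational(23, 9), Rational(1, 2)) = Mul(Rational(1, 3), Pow(23, Rational(1, 2))))
Mul(Function('B')(m), Add(-63, 86)) = Mul(Mul(Rational(1, 3), Pow(23, Rational(1, 2))), Add(-63, 86)) = Mul(Mul(Rational(1, 3), Pow(23, Rational(1, 2))), 23) = Mul(Rational(23, 3), Pow(23, Rational(1, 2)))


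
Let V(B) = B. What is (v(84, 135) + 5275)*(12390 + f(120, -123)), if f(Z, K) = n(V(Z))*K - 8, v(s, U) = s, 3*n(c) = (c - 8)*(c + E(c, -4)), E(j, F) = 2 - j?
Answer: 17138082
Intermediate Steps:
n(c) = -16/3 + 2*c/3 (n(c) = ((c - 8)*(c + (2 - c)))/3 = ((-8 + c)*2)/3 = (-16 + 2*c)/3 = -16/3 + 2*c/3)
f(Z, K) = -8 + K*(-16/3 + 2*Z/3) (f(Z, K) = (-16/3 + 2*Z/3)*K - 8 = K*(-16/3 + 2*Z/3) - 8 = -8 + K*(-16/3 + 2*Z/3))
(v(84, 135) + 5275)*(12390 + f(120, -123)) = (84 + 5275)*(12390 + (-8 - 16/3*(-123) + (2/3)*(-123)*120)) = 5359*(12390 + (-8 + 656 - 9840)) = 5359*(12390 - 9192) = 5359*3198 = 17138082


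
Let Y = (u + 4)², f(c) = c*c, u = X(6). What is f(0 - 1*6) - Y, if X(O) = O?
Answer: -64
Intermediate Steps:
u = 6
f(c) = c²
Y = 100 (Y = (6 + 4)² = 10² = 100)
f(0 - 1*6) - Y = (0 - 1*6)² - 1*100 = (0 - 6)² - 100 = (-6)² - 100 = 36 - 100 = -64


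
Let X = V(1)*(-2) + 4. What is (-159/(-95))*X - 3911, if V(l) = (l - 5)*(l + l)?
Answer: -73673/19 ≈ -3877.5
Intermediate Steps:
V(l) = 2*l*(-5 + l) (V(l) = (-5 + l)*(2*l) = 2*l*(-5 + l))
X = 20 (X = (2*1*(-5 + 1))*(-2) + 4 = (2*1*(-4))*(-2) + 4 = -8*(-2) + 4 = 16 + 4 = 20)
(-159/(-95))*X - 3911 = -159/(-95)*20 - 3911 = -159*(-1/95)*20 - 3911 = (159/95)*20 - 3911 = 636/19 - 3911 = -73673/19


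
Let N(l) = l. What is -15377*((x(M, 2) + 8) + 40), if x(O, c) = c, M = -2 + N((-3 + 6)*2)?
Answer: -768850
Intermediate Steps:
M = 4 (M = -2 + (-3 + 6)*2 = -2 + 3*2 = -2 + 6 = 4)
-15377*((x(M, 2) + 8) + 40) = -15377*((2 + 8) + 40) = -15377*(10 + 40) = -15377*50 = -768850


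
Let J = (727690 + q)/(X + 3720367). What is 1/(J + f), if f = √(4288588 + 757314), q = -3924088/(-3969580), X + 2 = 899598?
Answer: -1655482649977247331741110/53034068296891642780085968462383 + 21020649452822086460518225*√5045902/106068136593783285560171936924766 ≈ 0.00044514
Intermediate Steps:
X = 899596 (X = -2 + 899598 = 899596)
q = 981022/992395 (q = -3924088*(-1/3969580) = 981022/992395 ≈ 0.98854)
f = √5045902 ≈ 2246.3
J = 722156898572/4584828181385 (J = (727690 + 981022/992395)/(899596 + 3720367) = (722156898572/992395)/4619963 = (722156898572/992395)*(1/4619963) = 722156898572/4584828181385 ≈ 0.15751)
1/(J + f) = 1/(722156898572/4584828181385 + √5045902)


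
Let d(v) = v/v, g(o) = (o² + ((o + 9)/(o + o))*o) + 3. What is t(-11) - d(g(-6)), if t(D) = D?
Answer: -12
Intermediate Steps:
g(o) = 15/2 + o² + o/2 (g(o) = (o² + ((9 + o)/((2*o)))*o) + 3 = (o² + ((9 + o)*(1/(2*o)))*o) + 3 = (o² + ((9 + o)/(2*o))*o) + 3 = (o² + (9/2 + o/2)) + 3 = (9/2 + o² + o/2) + 3 = 15/2 + o² + o/2)
d(v) = 1
t(-11) - d(g(-6)) = -11 - 1*1 = -11 - 1 = -12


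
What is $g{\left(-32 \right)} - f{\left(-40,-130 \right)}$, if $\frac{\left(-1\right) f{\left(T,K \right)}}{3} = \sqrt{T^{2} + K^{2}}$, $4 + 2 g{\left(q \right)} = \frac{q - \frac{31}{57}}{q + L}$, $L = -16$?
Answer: $- \frac{9089}{5472} + 30 \sqrt{185} \approx 406.38$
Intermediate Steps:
$g{\left(q \right)} = -2 + \frac{- \frac{31}{57} + q}{2 \left(-16 + q\right)}$ ($g{\left(q \right)} = -2 + \frac{\left(q - \frac{31}{57}\right) \frac{1}{q - 16}}{2} = -2 + \frac{\left(q - \frac{31}{57}\right) \frac{1}{-16 + q}}{2} = -2 + \frac{\left(- \frac{31}{57} + q\right) \frac{1}{-16 + q}}{2} = -2 + \frac{\frac{1}{-16 + q} \left(- \frac{31}{57} + q\right)}{2} = -2 + \frac{- \frac{31}{57} + q}{2 \left(-16 + q\right)}$)
$f{\left(T,K \right)} = - 3 \sqrt{K^{2} + T^{2}}$ ($f{\left(T,K \right)} = - 3 \sqrt{T^{2} + K^{2}} = - 3 \sqrt{K^{2} + T^{2}}$)
$g{\left(-32 \right)} - f{\left(-40,-130 \right)} = \frac{3617 - -5472}{114 \left(-16 - 32\right)} - - 3 \sqrt{\left(-130\right)^{2} + \left(-40\right)^{2}} = \frac{3617 + 5472}{114 \left(-48\right)} - - 3 \sqrt{16900 + 1600} = \frac{1}{114} \left(- \frac{1}{48}\right) 9089 - - 3 \sqrt{18500} = - \frac{9089}{5472} - - 3 \cdot 10 \sqrt{185} = - \frac{9089}{5472} - - 30 \sqrt{185} = - \frac{9089}{5472} + 30 \sqrt{185}$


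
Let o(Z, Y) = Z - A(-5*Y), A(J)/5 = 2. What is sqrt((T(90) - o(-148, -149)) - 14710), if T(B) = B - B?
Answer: 2*I*sqrt(3638) ≈ 120.63*I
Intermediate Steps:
A(J) = 10 (A(J) = 5*2 = 10)
o(Z, Y) = -10 + Z (o(Z, Y) = Z - 1*10 = Z - 10 = -10 + Z)
T(B) = 0
sqrt((T(90) - o(-148, -149)) - 14710) = sqrt((0 - (-10 - 148)) - 14710) = sqrt((0 - 1*(-158)) - 14710) = sqrt((0 + 158) - 14710) = sqrt(158 - 14710) = sqrt(-14552) = 2*I*sqrt(3638)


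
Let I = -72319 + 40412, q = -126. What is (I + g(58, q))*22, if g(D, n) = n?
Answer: -704726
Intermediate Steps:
I = -31907
(I + g(58, q))*22 = (-31907 - 126)*22 = -32033*22 = -704726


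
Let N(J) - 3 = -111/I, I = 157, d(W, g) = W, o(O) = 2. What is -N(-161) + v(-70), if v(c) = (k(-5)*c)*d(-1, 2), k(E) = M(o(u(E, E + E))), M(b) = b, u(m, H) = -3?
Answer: 21620/157 ≈ 137.71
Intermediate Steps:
k(E) = 2
N(J) = 360/157 (N(J) = 3 - 111/157 = 360/157)
v(c) = -2*c (v(c) = (2*c)*(-1) = -2*c)
-N(-161) + v(-70) = -1*360/157 - 2*(-70) = -360/157 + 140 = 21620/157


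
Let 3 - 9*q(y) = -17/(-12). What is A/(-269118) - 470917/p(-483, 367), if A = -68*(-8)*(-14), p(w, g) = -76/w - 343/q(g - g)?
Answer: 581579016970595/2407369233672 ≈ 241.58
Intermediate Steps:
q(y) = 19/108 (q(y) = ⅓ - (-17)/(9*(-12)) = ⅓ - (-17)*(-1)/(9*12) = ⅓ - ⅑*17/12 = ⅓ - 17/108 = 19/108)
p(w, g) = -37044/19 - 76/w (p(w, g) = -76/w - 343/19/108 = -76/w - 343*108/19 = -76/w - 37044/19 = -37044/19 - 76/w)
A = -7616 (A = 544*(-14) = -7616)
A/(-269118) - 470917/p(-483, 367) = -7616/(-269118) - 470917/(-37044/19 - 76/(-483)) = -7616*(-1/269118) - 470917/(-37044/19 - 76*(-1/483)) = 3808/134559 - 470917/(-37044/19 + 76/483) = 3808/134559 - 470917/(-17890808/9177) = 3808/134559 - 470917*(-9177/17890808) = 3808/134559 + 4321605309/17890808 = 581579016970595/2407369233672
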